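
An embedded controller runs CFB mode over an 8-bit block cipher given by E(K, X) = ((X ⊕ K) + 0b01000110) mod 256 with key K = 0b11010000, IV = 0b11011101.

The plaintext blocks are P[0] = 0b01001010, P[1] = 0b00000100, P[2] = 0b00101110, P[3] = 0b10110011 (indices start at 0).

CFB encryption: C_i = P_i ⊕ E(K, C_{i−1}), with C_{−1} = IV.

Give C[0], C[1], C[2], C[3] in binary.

C[0] = 0b00011001, C[1] = 0b00001011, C[2] = 0b00001111, C[3] = 0b10010110

C[0]: E(K, 0b11011101) = 0b01010011; 0b01001010 ⊕ 0b01010011 = 0b00011001.
C[1]: E(K, 0b00011001) = 0b00001111; 0b00000100 ⊕ 0b00001111 = 0b00001011.
C[2]: E(K, 0b00001011) = 0b00100001; 0b00101110 ⊕ 0b00100001 = 0b00001111.
C[3]: E(K, 0b00001111) = 0b00100101; 0b10110011 ⊕ 0b00100101 = 0b10010110.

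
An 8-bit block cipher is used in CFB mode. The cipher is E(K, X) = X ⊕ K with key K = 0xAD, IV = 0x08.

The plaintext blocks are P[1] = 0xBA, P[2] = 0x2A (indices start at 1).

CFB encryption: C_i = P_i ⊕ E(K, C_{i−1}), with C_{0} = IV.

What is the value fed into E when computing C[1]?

C[1]: E(K, 0x08) = 0xA5; 0xBA ⊕ 0xA5 = 0x1F.
So the input to E for block [1] is 0x08.

0x08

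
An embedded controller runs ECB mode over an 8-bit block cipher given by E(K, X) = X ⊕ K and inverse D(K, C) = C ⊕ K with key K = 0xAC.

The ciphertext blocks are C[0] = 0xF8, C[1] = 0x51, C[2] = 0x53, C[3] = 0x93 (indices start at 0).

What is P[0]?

ECB decryption: P_i = D(K, C_i).
P[0]: D(K, 0xF8) = 0x54.

P[0] = 0x54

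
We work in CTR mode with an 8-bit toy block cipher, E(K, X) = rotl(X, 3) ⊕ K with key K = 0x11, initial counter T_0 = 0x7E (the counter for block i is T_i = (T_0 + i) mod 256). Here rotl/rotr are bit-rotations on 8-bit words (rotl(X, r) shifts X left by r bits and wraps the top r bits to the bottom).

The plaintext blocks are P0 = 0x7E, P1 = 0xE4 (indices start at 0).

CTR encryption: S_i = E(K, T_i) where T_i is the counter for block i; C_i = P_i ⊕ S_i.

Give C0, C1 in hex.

C0 = 0x9C, C1 = 0x0E

C0: T = 0x7E, S = E(K, T) = 0xE2; 0x7E ⊕ 0xE2 = 0x9C.
C1: T = 0x7F, S = E(K, T) = 0xEA; 0xE4 ⊕ 0xEA = 0x0E.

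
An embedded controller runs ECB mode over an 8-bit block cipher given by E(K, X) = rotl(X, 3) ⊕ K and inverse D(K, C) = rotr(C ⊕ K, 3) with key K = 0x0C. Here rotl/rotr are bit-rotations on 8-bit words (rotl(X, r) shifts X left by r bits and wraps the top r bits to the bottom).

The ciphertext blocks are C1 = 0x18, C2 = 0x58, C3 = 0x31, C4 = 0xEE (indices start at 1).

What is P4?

P4 = 0x5C

ECB decryption: P_i = D(K, C_i).
P4: D(K, 0xEE) = 0x5C.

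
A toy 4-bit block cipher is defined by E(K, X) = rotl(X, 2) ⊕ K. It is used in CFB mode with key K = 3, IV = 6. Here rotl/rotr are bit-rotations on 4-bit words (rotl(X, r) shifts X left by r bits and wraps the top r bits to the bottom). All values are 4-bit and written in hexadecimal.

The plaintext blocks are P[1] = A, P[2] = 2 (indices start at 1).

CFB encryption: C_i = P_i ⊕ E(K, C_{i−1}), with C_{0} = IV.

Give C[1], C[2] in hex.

C[1]: E(K, 6) = A; A ⊕ A = 0.
C[2]: E(K, 0) = 3; 2 ⊕ 3 = 1.

C[1] = 0, C[2] = 1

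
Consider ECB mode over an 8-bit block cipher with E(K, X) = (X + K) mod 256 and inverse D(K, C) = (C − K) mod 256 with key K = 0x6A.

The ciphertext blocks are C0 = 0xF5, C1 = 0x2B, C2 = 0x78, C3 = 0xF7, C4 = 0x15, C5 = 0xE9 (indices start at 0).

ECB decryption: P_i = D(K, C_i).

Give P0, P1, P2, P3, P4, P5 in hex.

P0: D(K, 0xF5) = 0x8B.
P1: D(K, 0x2B) = 0xC1.
P2: D(K, 0x78) = 0x0E.
P3: D(K, 0xF7) = 0x8D.
P4: D(K, 0x15) = 0xAB.
P5: D(K, 0xE9) = 0x7F.

P0 = 0x8B, P1 = 0xC1, P2 = 0x0E, P3 = 0x8D, P4 = 0xAB, P5 = 0x7F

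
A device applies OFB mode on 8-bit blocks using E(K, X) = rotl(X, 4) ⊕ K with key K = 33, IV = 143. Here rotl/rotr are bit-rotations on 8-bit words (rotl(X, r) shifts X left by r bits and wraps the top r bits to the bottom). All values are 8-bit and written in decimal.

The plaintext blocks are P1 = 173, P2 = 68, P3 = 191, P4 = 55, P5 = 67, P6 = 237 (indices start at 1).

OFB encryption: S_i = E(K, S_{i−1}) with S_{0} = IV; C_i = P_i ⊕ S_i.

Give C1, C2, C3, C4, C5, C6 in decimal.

C1: S = E(K, 143) = 217; 173 ⊕ 217 = 116.
C2: S = E(K, 217) = 188; 68 ⊕ 188 = 248.
C3: S = E(K, 188) = 234; 191 ⊕ 234 = 85.
C4: S = E(K, 234) = 143; 55 ⊕ 143 = 184.
C5: S = E(K, 143) = 217; 67 ⊕ 217 = 154.
C6: S = E(K, 217) = 188; 237 ⊕ 188 = 81.

C1 = 116, C2 = 248, C3 = 85, C4 = 184, C5 = 154, C6 = 81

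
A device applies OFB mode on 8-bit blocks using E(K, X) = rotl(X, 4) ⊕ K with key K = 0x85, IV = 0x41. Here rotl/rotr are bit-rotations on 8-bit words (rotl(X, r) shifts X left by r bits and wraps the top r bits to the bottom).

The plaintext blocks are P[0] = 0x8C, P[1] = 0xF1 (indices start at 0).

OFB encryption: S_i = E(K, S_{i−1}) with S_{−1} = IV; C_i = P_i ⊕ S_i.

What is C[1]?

C[0]: S = E(K, 0x41) = 0x91; 0x8C ⊕ 0x91 = 0x1D.
C[1]: S = E(K, 0x91) = 0x9C; 0xF1 ⊕ 0x9C = 0x6D.

C[1] = 0x6D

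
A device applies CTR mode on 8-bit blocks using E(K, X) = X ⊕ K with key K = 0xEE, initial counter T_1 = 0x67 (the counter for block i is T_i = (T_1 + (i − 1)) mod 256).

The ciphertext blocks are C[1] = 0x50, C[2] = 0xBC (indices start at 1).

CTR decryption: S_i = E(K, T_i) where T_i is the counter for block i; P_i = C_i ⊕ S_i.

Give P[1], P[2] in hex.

P[1]: T = 0x67, S = E(K, T) = 0x89; 0x50 ⊕ 0x89 = 0xD9.
P[2]: T = 0x68, S = E(K, T) = 0x86; 0xBC ⊕ 0x86 = 0x3A.

P[1] = 0xD9, P[2] = 0x3A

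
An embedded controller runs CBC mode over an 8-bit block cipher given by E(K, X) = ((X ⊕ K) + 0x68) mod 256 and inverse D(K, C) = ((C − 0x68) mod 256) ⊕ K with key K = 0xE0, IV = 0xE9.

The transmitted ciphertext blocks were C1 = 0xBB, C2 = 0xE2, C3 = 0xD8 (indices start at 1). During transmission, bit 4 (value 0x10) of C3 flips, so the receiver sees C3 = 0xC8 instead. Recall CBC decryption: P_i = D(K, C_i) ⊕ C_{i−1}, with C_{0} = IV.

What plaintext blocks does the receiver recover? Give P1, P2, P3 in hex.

Only C3 changed, to 0xC8. In CBC, a change in C_i garbles P_i and flips the same bit in P_{i+1}. Decrypting the received ciphertext:
P1: D(K, 0xBB) = 0xB3; 0xB3 ⊕ 0xE9 = 0x5A.
P2: D(K, 0xE2) = 0x9A; 0x9A ⊕ 0xBB = 0x21.
P3: D(K, 0xC8) = 0x80; 0x80 ⊕ 0xE2 = 0x62.
Blocks that differ from the original plaintext: P3.

P1 = 0x5A, P2 = 0x21, P3 = 0x62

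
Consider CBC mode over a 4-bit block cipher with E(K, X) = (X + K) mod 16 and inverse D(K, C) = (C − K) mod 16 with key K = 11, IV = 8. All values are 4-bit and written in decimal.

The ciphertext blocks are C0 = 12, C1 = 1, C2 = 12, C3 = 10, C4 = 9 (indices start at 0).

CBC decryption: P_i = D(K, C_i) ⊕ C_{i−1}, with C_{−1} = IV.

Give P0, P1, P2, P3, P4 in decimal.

P0 = 9, P1 = 10, P2 = 0, P3 = 3, P4 = 4

P0: D(K, 12) = 1; 1 ⊕ 8 = 9.
P1: D(K, 1) = 6; 6 ⊕ 12 = 10.
P2: D(K, 12) = 1; 1 ⊕ 1 = 0.
P3: D(K, 10) = 15; 15 ⊕ 12 = 3.
P4: D(K, 9) = 14; 14 ⊕ 10 = 4.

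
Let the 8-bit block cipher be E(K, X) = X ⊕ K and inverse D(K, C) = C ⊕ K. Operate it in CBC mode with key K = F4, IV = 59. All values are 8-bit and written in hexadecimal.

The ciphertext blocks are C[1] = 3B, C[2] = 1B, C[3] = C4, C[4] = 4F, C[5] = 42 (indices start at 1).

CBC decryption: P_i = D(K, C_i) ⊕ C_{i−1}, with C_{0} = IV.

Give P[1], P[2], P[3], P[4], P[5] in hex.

P[1] = 96, P[2] = D4, P[3] = 2B, P[4] = 7F, P[5] = F9

P[1]: D(K, 3B) = CF; CF ⊕ 59 = 96.
P[2]: D(K, 1B) = EF; EF ⊕ 3B = D4.
P[3]: D(K, C4) = 30; 30 ⊕ 1B = 2B.
P[4]: D(K, 4F) = BB; BB ⊕ C4 = 7F.
P[5]: D(K, 42) = B6; B6 ⊕ 4F = F9.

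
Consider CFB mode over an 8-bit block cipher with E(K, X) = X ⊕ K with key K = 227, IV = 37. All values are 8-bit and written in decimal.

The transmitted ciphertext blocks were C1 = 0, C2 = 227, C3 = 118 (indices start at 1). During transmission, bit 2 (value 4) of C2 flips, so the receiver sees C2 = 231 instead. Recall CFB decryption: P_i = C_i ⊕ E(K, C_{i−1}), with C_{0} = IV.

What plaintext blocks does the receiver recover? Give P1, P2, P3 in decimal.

Only C2 changed, to 231. In CFB, a change in C_i flips the same bit in P_i and garbles P_{i+1}. Decrypting the received ciphertext:
P1: E(K, 37) = 198; 0 ⊕ 198 = 198.
P2: E(K, 0) = 227; 231 ⊕ 227 = 4.
P3: E(K, 231) = 4; 118 ⊕ 4 = 114.
Blocks that differ from the original plaintext: P2, P3.

P1 = 198, P2 = 4, P3 = 114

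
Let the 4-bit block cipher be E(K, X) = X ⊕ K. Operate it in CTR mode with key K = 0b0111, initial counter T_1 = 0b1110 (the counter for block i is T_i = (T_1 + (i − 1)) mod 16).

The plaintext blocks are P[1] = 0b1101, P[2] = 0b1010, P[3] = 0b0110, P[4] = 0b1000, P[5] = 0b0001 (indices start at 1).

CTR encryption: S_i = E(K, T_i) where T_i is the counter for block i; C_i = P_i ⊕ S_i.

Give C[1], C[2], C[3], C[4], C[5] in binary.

C[1]: T = 0b1110, S = E(K, T) = 0b1001; 0b1101 ⊕ 0b1001 = 0b0100.
C[2]: T = 0b1111, S = E(K, T) = 0b1000; 0b1010 ⊕ 0b1000 = 0b0010.
C[3]: T = 0b0000, S = E(K, T) = 0b0111; 0b0110 ⊕ 0b0111 = 0b0001.
C[4]: T = 0b0001, S = E(K, T) = 0b0110; 0b1000 ⊕ 0b0110 = 0b1110.
C[5]: T = 0b0010, S = E(K, T) = 0b0101; 0b0001 ⊕ 0b0101 = 0b0100.

C[1] = 0b0100, C[2] = 0b0010, C[3] = 0b0001, C[4] = 0b1110, C[5] = 0b0100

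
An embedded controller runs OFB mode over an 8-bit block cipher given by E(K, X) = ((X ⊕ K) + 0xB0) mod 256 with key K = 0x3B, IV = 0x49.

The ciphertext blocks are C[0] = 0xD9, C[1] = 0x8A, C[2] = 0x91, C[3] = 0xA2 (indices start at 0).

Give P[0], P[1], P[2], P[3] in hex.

P[0] = 0xFB, P[1] = 0x43, P[2] = 0x33, P[3] = 0xEB

OFB decryption: S_i = E(K, S_{i−1}) with S_{−1} = IV; P_i = C_i ⊕ S_i.
P[0]: S = E(K, 0x49) = 0x22; 0xD9 ⊕ 0x22 = 0xFB.
P[1]: S = E(K, 0x22) = 0xC9; 0x8A ⊕ 0xC9 = 0x43.
P[2]: S = E(K, 0xC9) = 0xA2; 0x91 ⊕ 0xA2 = 0x33.
P[3]: S = E(K, 0xA2) = 0x49; 0xA2 ⊕ 0x49 = 0xEB.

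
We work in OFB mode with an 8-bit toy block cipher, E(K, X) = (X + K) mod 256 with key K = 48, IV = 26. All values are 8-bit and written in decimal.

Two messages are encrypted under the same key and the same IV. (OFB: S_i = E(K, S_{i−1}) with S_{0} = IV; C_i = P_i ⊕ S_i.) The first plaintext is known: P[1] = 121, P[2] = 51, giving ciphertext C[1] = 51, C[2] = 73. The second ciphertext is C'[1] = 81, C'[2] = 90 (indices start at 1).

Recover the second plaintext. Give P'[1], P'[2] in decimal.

In OFB with a reused IV, both messages share the same keystream S_i, so C_i ⊕ C'_i = P_i ⊕ P'_i and thus P'_i = P_i ⊕ C_i ⊕ C'_i.
P'[1]: 121 ⊕ 51 ⊕ 81 = 27.
P'[2]: 51 ⊕ 73 ⊕ 90 = 32.

P'[1] = 27, P'[2] = 32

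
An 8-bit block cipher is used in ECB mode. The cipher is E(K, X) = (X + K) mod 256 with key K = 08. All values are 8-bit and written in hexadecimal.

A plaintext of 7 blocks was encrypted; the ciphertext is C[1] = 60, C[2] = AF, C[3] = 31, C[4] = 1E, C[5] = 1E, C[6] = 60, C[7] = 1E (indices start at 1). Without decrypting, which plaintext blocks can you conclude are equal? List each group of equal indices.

P[1] = P[6]; P[4] = P[5] = P[7]

ECB encrypts each block independently with the same key, so equal ciphertext blocks imply equal plaintext blocks.
C[1] = C[6] = 60, so P[1] = P[6].
C[4] = C[5] = C[7] = 1E, so P[4] = P[5] = P[7].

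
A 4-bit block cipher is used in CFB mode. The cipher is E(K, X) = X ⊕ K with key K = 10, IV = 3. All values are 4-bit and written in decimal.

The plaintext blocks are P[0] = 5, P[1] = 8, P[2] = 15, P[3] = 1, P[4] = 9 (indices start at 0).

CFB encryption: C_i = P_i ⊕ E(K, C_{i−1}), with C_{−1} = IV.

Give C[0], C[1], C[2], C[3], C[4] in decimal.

C[0] = 12, C[1] = 14, C[2] = 11, C[3] = 0, C[4] = 3

C[0]: E(K, 3) = 9; 5 ⊕ 9 = 12.
C[1]: E(K, 12) = 6; 8 ⊕ 6 = 14.
C[2]: E(K, 14) = 4; 15 ⊕ 4 = 11.
C[3]: E(K, 11) = 1; 1 ⊕ 1 = 0.
C[4]: E(K, 0) = 10; 9 ⊕ 10 = 3.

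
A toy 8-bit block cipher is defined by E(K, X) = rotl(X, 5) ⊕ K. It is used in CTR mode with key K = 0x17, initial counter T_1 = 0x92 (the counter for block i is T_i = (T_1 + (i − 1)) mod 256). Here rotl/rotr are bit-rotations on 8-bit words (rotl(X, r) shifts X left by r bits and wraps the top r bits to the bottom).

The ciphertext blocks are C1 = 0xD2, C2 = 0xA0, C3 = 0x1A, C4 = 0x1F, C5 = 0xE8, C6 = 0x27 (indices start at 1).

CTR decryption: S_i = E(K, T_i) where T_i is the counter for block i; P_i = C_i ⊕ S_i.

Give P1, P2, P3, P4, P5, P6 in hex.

P1 = 0x97, P2 = 0xC5, P3 = 0x9F, P4 = 0xBA, P5 = 0x2D, P6 = 0xC2

P1: T = 0x92, S = E(K, T) = 0x45; 0xD2 ⊕ 0x45 = 0x97.
P2: T = 0x93, S = E(K, T) = 0x65; 0xA0 ⊕ 0x65 = 0xC5.
P3: T = 0x94, S = E(K, T) = 0x85; 0x1A ⊕ 0x85 = 0x9F.
P4: T = 0x95, S = E(K, T) = 0xA5; 0x1F ⊕ 0xA5 = 0xBA.
P5: T = 0x96, S = E(K, T) = 0xC5; 0xE8 ⊕ 0xC5 = 0x2D.
P6: T = 0x97, S = E(K, T) = 0xE5; 0x27 ⊕ 0xE5 = 0xC2.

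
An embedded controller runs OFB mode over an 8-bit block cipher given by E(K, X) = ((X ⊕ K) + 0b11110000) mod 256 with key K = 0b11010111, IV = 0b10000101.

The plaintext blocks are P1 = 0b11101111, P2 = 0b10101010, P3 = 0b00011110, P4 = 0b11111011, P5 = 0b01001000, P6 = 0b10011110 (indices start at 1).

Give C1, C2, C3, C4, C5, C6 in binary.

C1 = 0b10101101, C2 = 0b00101111, C3 = 0b01011100, C4 = 0b01111110, C5 = 0b00001010, C6 = 0b00011011

OFB encryption: S_i = E(K, S_{i−1}) with S_{0} = IV; C_i = P_i ⊕ S_i.
C1: S = E(K, 0b10000101) = 0b01000010; 0b11101111 ⊕ 0b01000010 = 0b10101101.
C2: S = E(K, 0b01000010) = 0b10000101; 0b10101010 ⊕ 0b10000101 = 0b00101111.
C3: S = E(K, 0b10000101) = 0b01000010; 0b00011110 ⊕ 0b01000010 = 0b01011100.
C4: S = E(K, 0b01000010) = 0b10000101; 0b11111011 ⊕ 0b10000101 = 0b01111110.
C5: S = E(K, 0b10000101) = 0b01000010; 0b01001000 ⊕ 0b01000010 = 0b00001010.
C6: S = E(K, 0b01000010) = 0b10000101; 0b10011110 ⊕ 0b10000101 = 0b00011011.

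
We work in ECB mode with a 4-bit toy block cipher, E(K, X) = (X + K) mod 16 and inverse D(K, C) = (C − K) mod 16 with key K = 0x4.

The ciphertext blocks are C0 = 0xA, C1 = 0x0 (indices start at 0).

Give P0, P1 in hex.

ECB decryption: P_i = D(K, C_i).
P0: D(K, 0xA) = 0x6.
P1: D(K, 0x0) = 0xC.

P0 = 0x6, P1 = 0xC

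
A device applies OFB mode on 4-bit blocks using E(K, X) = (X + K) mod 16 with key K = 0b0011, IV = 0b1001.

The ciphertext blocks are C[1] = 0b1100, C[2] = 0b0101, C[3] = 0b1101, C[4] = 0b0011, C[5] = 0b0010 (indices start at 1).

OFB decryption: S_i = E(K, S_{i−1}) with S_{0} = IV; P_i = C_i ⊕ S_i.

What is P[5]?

P[1]: S = E(K, 0b1001) = 0b1100; 0b1100 ⊕ 0b1100 = 0b0000.
P[2]: S = E(K, 0b1100) = 0b1111; 0b0101 ⊕ 0b1111 = 0b1010.
P[3]: S = E(K, 0b1111) = 0b0010; 0b1101 ⊕ 0b0010 = 0b1111.
P[4]: S = E(K, 0b0010) = 0b0101; 0b0011 ⊕ 0b0101 = 0b0110.
P[5]: S = E(K, 0b0101) = 0b1000; 0b0010 ⊕ 0b1000 = 0b1010.

P[5] = 0b1010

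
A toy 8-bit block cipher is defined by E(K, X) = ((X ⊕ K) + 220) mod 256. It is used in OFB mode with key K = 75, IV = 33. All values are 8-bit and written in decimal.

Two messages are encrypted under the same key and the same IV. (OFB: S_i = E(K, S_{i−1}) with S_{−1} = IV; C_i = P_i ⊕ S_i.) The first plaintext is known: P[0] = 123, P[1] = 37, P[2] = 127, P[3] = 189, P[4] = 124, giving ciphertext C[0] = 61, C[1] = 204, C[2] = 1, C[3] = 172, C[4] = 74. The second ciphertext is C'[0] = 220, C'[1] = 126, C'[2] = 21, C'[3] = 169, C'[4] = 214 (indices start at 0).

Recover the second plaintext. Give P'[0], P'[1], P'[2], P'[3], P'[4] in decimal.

P'[0] = 154, P'[1] = 151, P'[2] = 107, P'[3] = 184, P'[4] = 224

In OFB with a reused IV, both messages share the same keystream S_i, so C_i ⊕ C'_i = P_i ⊕ P'_i and thus P'_i = P_i ⊕ C_i ⊕ C'_i.
P'[0]: 123 ⊕ 61 ⊕ 220 = 154.
P'[1]: 37 ⊕ 204 ⊕ 126 = 151.
P'[2]: 127 ⊕ 1 ⊕ 21 = 107.
P'[3]: 189 ⊕ 172 ⊕ 169 = 184.
P'[4]: 124 ⊕ 74 ⊕ 214 = 224.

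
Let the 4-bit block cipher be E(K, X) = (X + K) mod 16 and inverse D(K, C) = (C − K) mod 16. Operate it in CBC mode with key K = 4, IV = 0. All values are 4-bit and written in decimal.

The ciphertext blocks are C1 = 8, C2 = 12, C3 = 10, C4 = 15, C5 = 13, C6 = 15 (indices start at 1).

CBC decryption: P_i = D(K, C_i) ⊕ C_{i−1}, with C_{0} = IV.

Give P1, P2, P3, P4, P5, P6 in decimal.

P1 = 4, P2 = 0, P3 = 10, P4 = 1, P5 = 6, P6 = 6

P1: D(K, 8) = 4; 4 ⊕ 0 = 4.
P2: D(K, 12) = 8; 8 ⊕ 8 = 0.
P3: D(K, 10) = 6; 6 ⊕ 12 = 10.
P4: D(K, 15) = 11; 11 ⊕ 10 = 1.
P5: D(K, 13) = 9; 9 ⊕ 15 = 6.
P6: D(K, 15) = 11; 11 ⊕ 13 = 6.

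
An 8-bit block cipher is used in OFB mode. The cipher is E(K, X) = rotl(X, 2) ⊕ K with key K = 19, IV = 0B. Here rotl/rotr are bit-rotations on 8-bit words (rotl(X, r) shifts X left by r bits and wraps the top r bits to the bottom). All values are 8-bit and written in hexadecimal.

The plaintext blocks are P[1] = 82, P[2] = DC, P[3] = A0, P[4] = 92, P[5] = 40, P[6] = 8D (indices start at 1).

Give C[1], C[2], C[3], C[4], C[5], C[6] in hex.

OFB encryption: S_i = E(K, S_{i−1}) with S_{0} = IV; C_i = P_i ⊕ S_i.
C[1]: S = E(K, 0B) = 35; 82 ⊕ 35 = B7.
C[2]: S = E(K, 35) = CD; DC ⊕ CD = 11.
C[3]: S = E(K, CD) = 2E; A0 ⊕ 2E = 8E.
C[4]: S = E(K, 2E) = A1; 92 ⊕ A1 = 33.
C[5]: S = E(K, A1) = 9F; 40 ⊕ 9F = DF.
C[6]: S = E(K, 9F) = 67; 8D ⊕ 67 = EA.

C[1] = B7, C[2] = 11, C[3] = 8E, C[4] = 33, C[5] = DF, C[6] = EA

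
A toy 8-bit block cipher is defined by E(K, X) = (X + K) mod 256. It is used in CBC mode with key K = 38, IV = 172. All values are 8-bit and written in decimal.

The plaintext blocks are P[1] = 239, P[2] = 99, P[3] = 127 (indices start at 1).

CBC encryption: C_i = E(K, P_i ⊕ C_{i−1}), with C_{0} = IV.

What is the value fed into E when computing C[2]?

10

C[1]: P[1] ⊕ 172 = 67; E(K, 67) = 105.
C[2]: P[2] ⊕ 105 = 10; E(K, 10) = 48.
So the input to E for block [2] is 10.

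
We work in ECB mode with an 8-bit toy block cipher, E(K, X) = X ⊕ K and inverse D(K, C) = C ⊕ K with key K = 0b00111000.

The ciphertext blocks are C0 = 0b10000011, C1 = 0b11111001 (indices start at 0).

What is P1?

P1 = 0b11000001

ECB decryption: P_i = D(K, C_i).
P1: D(K, 0b11111001) = 0b11000001.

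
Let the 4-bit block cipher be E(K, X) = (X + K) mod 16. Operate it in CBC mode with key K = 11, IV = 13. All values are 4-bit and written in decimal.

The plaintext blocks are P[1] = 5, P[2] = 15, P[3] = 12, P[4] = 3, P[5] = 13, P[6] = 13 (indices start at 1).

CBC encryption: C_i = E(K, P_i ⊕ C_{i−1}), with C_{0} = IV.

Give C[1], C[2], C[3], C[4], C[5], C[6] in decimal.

C[1]: P[1] ⊕ 13 = 8; E(K, 8) = 3.
C[2]: P[2] ⊕ 3 = 12; E(K, 12) = 7.
C[3]: P[3] ⊕ 7 = 11; E(K, 11) = 6.
C[4]: P[4] ⊕ 6 = 5; E(K, 5) = 0.
C[5]: P[5] ⊕ 0 = 13; E(K, 13) = 8.
C[6]: P[6] ⊕ 8 = 5; E(K, 5) = 0.

C[1] = 3, C[2] = 7, C[3] = 6, C[4] = 0, C[5] = 8, C[6] = 0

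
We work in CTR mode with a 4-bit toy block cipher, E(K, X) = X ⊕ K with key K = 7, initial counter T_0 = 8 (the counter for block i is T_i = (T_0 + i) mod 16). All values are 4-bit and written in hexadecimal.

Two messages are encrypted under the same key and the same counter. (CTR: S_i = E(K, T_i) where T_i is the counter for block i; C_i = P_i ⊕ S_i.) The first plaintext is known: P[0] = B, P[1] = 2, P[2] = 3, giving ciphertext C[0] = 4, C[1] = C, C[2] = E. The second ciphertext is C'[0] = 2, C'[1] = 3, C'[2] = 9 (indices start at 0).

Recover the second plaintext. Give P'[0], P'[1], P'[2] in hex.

P'[0] = D, P'[1] = D, P'[2] = 4

In CTR with a reused counter, both messages share the same keystream S_i, so C_i ⊕ C'_i = P_i ⊕ P'_i and thus P'_i = P_i ⊕ C_i ⊕ C'_i.
P'[0]: B ⊕ 4 ⊕ 2 = D.
P'[1]: 2 ⊕ C ⊕ 3 = D.
P'[2]: 3 ⊕ E ⊕ 9 = 4.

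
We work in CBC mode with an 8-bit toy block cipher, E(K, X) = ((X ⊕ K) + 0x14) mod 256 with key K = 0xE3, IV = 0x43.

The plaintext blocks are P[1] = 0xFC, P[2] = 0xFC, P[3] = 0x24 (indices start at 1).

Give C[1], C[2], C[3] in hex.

C[1] = 0x70, C[2] = 0x83, C[3] = 0x58

CBC encryption: C_i = E(K, P_i ⊕ C_{i−1}), with C_{0} = IV.
C[1]: P[1] ⊕ 0x43 = 0xBF; E(K, 0xBF) = 0x70.
C[2]: P[2] ⊕ 0x70 = 0x8C; E(K, 0x8C) = 0x83.
C[3]: P[3] ⊕ 0x83 = 0xA7; E(K, 0xA7) = 0x58.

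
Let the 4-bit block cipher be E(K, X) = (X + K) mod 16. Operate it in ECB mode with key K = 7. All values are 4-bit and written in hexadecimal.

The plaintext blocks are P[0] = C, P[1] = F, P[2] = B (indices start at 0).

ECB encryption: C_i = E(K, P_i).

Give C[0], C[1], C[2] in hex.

C[0]: E(K, C) = 3.
C[1]: E(K, F) = 6.
C[2]: E(K, B) = 2.

C[0] = 3, C[1] = 6, C[2] = 2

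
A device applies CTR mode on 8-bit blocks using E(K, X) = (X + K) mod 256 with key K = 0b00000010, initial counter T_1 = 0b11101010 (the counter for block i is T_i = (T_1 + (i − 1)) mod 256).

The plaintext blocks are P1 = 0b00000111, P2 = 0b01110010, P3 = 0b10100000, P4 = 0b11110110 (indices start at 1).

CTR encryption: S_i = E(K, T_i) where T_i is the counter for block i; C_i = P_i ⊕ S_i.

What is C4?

C4 = 0b00011001

C1: T = 0b11101010, S = E(K, T) = 0b11101100; 0b00000111 ⊕ 0b11101100 = 0b11101011.
C2: T = 0b11101011, S = E(K, T) = 0b11101101; 0b01110010 ⊕ 0b11101101 = 0b10011111.
C3: T = 0b11101100, S = E(K, T) = 0b11101110; 0b10100000 ⊕ 0b11101110 = 0b01001110.
C4: T = 0b11101101, S = E(K, T) = 0b11101111; 0b11110110 ⊕ 0b11101111 = 0b00011001.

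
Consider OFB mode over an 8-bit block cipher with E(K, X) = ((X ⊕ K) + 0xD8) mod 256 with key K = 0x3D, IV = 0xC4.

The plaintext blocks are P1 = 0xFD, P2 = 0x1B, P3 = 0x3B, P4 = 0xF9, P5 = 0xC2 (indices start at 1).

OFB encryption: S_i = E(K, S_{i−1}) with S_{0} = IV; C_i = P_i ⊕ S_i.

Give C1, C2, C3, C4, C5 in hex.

C1: S = E(K, 0xC4) = 0xD1; 0xFD ⊕ 0xD1 = 0x2C.
C2: S = E(K, 0xD1) = 0xC4; 0x1B ⊕ 0xC4 = 0xDF.
C3: S = E(K, 0xC4) = 0xD1; 0x3B ⊕ 0xD1 = 0xEA.
C4: S = E(K, 0xD1) = 0xC4; 0xF9 ⊕ 0xC4 = 0x3D.
C5: S = E(K, 0xC4) = 0xD1; 0xC2 ⊕ 0xD1 = 0x13.

C1 = 0x2C, C2 = 0xDF, C3 = 0xEA, C4 = 0x3D, C5 = 0x13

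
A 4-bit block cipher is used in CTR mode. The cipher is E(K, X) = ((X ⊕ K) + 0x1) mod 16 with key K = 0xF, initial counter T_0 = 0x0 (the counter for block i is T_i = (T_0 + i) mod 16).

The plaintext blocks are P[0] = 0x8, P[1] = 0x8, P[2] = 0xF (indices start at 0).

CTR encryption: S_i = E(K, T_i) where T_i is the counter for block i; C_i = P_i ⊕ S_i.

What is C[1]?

C[1] = 0x7

C[0]: T = 0x0, S = E(K, T) = 0x0; 0x8 ⊕ 0x0 = 0x8.
C[1]: T = 0x1, S = E(K, T) = 0xF; 0x8 ⊕ 0xF = 0x7.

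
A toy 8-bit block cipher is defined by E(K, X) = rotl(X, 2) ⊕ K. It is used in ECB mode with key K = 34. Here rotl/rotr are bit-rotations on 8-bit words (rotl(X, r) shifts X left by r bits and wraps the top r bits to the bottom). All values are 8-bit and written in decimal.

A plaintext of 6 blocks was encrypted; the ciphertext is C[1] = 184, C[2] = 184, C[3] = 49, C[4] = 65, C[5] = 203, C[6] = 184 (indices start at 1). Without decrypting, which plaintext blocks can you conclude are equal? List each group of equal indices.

P[1] = P[2] = P[6]

ECB encrypts each block independently with the same key, so equal ciphertext blocks imply equal plaintext blocks.
C[1] = C[2] = C[6] = 184, so P[1] = P[2] = P[6].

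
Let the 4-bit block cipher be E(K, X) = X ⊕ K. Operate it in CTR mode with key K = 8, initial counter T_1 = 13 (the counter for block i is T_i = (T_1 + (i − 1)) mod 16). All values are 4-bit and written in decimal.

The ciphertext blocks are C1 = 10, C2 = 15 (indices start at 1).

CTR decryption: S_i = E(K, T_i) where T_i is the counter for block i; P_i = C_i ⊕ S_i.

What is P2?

P2: T = 14, S = E(K, T) = 6; 15 ⊕ 6 = 9.

P2 = 9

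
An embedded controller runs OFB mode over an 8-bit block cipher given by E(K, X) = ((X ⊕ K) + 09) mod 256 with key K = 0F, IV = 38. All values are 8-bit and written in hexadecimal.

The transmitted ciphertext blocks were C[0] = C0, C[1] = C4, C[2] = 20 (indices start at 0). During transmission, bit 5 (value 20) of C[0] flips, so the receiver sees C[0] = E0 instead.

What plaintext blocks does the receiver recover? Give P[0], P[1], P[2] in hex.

OFB decryption: S_i = E(K, S_{i−1}) with S_{−1} = IV; P_i = C_i ⊕ S_i.
Only C[0] changed, to E0. In OFB, a change in C_i flips the same bit in P_i only; the keystream is unaffected. Decrypting the received ciphertext:
P[0]: S = E(K, 38) = 40; E0 ⊕ 40 = A0.
P[1]: S = E(K, 40) = 58; C4 ⊕ 58 = 9C.
P[2]: S = E(K, 58) = 60; 20 ⊕ 60 = 40.
Blocks that differ from the original plaintext: P[0].

P[0] = A0, P[1] = 9C, P[2] = 40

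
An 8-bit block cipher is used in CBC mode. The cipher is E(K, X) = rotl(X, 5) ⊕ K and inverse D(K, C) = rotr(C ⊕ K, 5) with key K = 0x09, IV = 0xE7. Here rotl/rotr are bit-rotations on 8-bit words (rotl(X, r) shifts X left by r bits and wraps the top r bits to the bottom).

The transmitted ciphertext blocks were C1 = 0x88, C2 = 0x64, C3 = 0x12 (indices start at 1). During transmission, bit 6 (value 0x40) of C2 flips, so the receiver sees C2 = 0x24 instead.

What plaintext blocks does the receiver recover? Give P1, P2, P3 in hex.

CBC decryption: P_i = D(K, C_i) ⊕ C_{i−1}, with C_{0} = IV.
Only C2 changed, to 0x24. In CBC, a change in C_i garbles P_i and flips the same bit in P_{i+1}. Decrypting the received ciphertext:
P1: D(K, 0x88) = 0x0C; 0x0C ⊕ 0xE7 = 0xEB.
P2: D(K, 0x24) = 0x69; 0x69 ⊕ 0x88 = 0xE1.
P3: D(K, 0x12) = 0xD8; 0xD8 ⊕ 0x24 = 0xFC.
Blocks that differ from the original plaintext: P2, P3.

P1 = 0xEB, P2 = 0xE1, P3 = 0xFC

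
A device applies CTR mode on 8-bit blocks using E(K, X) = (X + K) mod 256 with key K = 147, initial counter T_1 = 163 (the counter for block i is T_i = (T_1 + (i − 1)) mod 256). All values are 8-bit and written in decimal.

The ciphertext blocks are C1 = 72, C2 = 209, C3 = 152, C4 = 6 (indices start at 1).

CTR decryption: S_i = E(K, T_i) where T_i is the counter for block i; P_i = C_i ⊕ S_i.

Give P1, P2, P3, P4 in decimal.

P1 = 126, P2 = 230, P3 = 160, P4 = 63

P1: T = 163, S = E(K, T) = 54; 72 ⊕ 54 = 126.
P2: T = 164, S = E(K, T) = 55; 209 ⊕ 55 = 230.
P3: T = 165, S = E(K, T) = 56; 152 ⊕ 56 = 160.
P4: T = 166, S = E(K, T) = 57; 6 ⊕ 57 = 63.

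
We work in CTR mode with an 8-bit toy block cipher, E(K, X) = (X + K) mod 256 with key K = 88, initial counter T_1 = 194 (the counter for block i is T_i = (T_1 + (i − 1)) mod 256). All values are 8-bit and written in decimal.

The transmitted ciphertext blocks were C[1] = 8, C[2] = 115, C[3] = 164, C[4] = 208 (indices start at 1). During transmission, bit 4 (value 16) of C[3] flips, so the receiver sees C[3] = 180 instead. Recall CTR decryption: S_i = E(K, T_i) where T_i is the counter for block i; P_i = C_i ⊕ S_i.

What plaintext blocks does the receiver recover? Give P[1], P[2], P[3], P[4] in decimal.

Only C[3] changed, to 180. In CTR, a change in C_i flips the same bit in P_i only; the keystream is unaffected. Decrypting the received ciphertext:
P[1]: T = 194, S = E(K, T) = 26; 8 ⊕ 26 = 18.
P[2]: T = 195, S = E(K, T) = 27; 115 ⊕ 27 = 104.
P[3]: T = 196, S = E(K, T) = 28; 180 ⊕ 28 = 168.
P[4]: T = 197, S = E(K, T) = 29; 208 ⊕ 29 = 205.
Blocks that differ from the original plaintext: P[3].

P[1] = 18, P[2] = 104, P[3] = 168, P[4] = 205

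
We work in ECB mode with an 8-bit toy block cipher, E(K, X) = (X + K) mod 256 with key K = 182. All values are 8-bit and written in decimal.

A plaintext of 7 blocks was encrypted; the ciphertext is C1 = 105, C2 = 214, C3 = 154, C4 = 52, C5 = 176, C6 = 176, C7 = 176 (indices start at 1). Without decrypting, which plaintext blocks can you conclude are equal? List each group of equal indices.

ECB encrypts each block independently with the same key, so equal ciphertext blocks imply equal plaintext blocks.
C5 = C6 = C7 = 176, so P5 = P6 = P7.

P5 = P6 = P7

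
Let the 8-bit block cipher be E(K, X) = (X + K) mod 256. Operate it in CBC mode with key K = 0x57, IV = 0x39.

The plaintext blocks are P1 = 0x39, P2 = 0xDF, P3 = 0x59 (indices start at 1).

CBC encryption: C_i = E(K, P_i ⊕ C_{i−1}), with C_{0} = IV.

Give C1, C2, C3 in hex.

C1: P1 ⊕ 0x39 = 0x00; E(K, 0x00) = 0x57.
C2: P2 ⊕ 0x57 = 0x88; E(K, 0x88) = 0xDF.
C3: P3 ⊕ 0xDF = 0x86; E(K, 0x86) = 0xDD.

C1 = 0x57, C2 = 0xDF, C3 = 0xDD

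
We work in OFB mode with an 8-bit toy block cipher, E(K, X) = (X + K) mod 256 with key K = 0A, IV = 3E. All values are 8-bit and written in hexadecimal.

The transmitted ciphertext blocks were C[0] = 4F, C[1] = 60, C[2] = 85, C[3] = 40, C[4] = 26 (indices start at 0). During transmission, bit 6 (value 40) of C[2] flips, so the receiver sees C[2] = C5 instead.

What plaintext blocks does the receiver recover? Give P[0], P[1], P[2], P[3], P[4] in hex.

OFB decryption: S_i = E(K, S_{i−1}) with S_{−1} = IV; P_i = C_i ⊕ S_i.
Only C[2] changed, to C5. In OFB, a change in C_i flips the same bit in P_i only; the keystream is unaffected. Decrypting the received ciphertext:
P[0]: S = E(K, 3E) = 48; 4F ⊕ 48 = 07.
P[1]: S = E(K, 48) = 52; 60 ⊕ 52 = 32.
P[2]: S = E(K, 52) = 5C; C5 ⊕ 5C = 99.
P[3]: S = E(K, 5C) = 66; 40 ⊕ 66 = 26.
P[4]: S = E(K, 66) = 70; 26 ⊕ 70 = 56.
Blocks that differ from the original plaintext: P[2].

P[0] = 07, P[1] = 32, P[2] = 99, P[3] = 26, P[4] = 56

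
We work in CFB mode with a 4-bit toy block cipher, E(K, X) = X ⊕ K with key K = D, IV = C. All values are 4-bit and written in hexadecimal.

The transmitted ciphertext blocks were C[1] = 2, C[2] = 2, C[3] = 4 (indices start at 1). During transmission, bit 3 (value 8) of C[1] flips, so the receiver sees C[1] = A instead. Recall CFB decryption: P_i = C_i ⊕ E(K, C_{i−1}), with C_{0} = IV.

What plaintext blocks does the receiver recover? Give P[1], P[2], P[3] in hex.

P[1] = B, P[2] = 5, P[3] = B

Only C[1] changed, to A. In CFB, a change in C_i flips the same bit in P_i and garbles P_{i+1}. Decrypting the received ciphertext:
P[1]: E(K, C) = 1; A ⊕ 1 = B.
P[2]: E(K, A) = 7; 2 ⊕ 7 = 5.
P[3]: E(K, 2) = F; 4 ⊕ F = B.
Blocks that differ from the original plaintext: P[1], P[2].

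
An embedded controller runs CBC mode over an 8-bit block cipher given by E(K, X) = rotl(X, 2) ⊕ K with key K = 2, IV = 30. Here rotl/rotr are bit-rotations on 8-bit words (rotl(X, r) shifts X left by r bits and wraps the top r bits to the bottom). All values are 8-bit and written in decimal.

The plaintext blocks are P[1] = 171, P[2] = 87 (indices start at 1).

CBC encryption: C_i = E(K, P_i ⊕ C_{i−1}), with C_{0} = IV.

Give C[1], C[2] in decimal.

C[1] = 212, C[2] = 12

C[1]: P[1] ⊕ 30 = 181; E(K, 181) = 212.
C[2]: P[2] ⊕ 212 = 131; E(K, 131) = 12.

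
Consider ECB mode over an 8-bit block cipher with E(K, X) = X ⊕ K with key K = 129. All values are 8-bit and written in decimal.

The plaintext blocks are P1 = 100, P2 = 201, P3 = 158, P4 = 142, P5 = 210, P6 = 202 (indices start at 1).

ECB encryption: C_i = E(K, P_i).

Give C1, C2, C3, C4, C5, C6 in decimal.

C1 = 229, C2 = 72, C3 = 31, C4 = 15, C5 = 83, C6 = 75

C1: E(K, 100) = 229.
C2: E(K, 201) = 72.
C3: E(K, 158) = 31.
C4: E(K, 142) = 15.
C5: E(K, 210) = 83.
C6: E(K, 202) = 75.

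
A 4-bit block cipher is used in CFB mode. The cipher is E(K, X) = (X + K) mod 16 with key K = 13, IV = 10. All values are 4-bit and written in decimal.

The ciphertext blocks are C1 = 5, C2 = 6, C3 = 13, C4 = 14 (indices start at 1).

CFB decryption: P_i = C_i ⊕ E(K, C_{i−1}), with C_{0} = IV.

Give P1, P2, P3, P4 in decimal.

P1: E(K, 10) = 7; 5 ⊕ 7 = 2.
P2: E(K, 5) = 2; 6 ⊕ 2 = 4.
P3: E(K, 6) = 3; 13 ⊕ 3 = 14.
P4: E(K, 13) = 10; 14 ⊕ 10 = 4.

P1 = 2, P2 = 4, P3 = 14, P4 = 4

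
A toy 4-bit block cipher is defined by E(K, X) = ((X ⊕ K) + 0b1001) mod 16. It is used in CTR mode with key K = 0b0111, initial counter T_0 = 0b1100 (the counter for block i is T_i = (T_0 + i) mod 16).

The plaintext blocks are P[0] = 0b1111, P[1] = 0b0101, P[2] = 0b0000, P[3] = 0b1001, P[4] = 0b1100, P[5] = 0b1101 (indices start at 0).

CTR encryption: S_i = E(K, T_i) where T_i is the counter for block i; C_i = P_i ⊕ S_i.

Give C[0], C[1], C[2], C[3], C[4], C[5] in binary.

C[0] = 0b1011, C[1] = 0b0110, C[2] = 0b0010, C[3] = 0b1000, C[4] = 0b1100, C[5] = 0b0010

C[0]: T = 0b1100, S = E(K, T) = 0b0100; 0b1111 ⊕ 0b0100 = 0b1011.
C[1]: T = 0b1101, S = E(K, T) = 0b0011; 0b0101 ⊕ 0b0011 = 0b0110.
C[2]: T = 0b1110, S = E(K, T) = 0b0010; 0b0000 ⊕ 0b0010 = 0b0010.
C[3]: T = 0b1111, S = E(K, T) = 0b0001; 0b1001 ⊕ 0b0001 = 0b1000.
C[4]: T = 0b0000, S = E(K, T) = 0b0000; 0b1100 ⊕ 0b0000 = 0b1100.
C[5]: T = 0b0001, S = E(K, T) = 0b1111; 0b1101 ⊕ 0b1111 = 0b0010.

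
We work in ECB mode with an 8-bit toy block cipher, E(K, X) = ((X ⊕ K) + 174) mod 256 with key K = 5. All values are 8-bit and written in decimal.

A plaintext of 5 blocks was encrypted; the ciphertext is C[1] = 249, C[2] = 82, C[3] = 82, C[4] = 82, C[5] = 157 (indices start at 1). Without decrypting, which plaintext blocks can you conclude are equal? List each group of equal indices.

P[2] = P[3] = P[4]

ECB encrypts each block independently with the same key, so equal ciphertext blocks imply equal plaintext blocks.
C[2] = C[3] = C[4] = 82, so P[2] = P[3] = P[4].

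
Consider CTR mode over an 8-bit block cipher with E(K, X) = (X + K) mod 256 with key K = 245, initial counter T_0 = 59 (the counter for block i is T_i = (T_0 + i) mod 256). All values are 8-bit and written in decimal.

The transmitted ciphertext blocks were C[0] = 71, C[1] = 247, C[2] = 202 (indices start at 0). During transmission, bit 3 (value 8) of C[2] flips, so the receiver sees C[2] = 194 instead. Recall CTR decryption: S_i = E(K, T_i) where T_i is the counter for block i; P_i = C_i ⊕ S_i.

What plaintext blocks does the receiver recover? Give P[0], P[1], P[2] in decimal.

Only C[2] changed, to 194. In CTR, a change in C_i flips the same bit in P_i only; the keystream is unaffected. Decrypting the received ciphertext:
P[0]: T = 59, S = E(K, T) = 48; 71 ⊕ 48 = 119.
P[1]: T = 60, S = E(K, T) = 49; 247 ⊕ 49 = 198.
P[2]: T = 61, S = E(K, T) = 50; 194 ⊕ 50 = 240.
Blocks that differ from the original plaintext: P[2].

P[0] = 119, P[1] = 198, P[2] = 240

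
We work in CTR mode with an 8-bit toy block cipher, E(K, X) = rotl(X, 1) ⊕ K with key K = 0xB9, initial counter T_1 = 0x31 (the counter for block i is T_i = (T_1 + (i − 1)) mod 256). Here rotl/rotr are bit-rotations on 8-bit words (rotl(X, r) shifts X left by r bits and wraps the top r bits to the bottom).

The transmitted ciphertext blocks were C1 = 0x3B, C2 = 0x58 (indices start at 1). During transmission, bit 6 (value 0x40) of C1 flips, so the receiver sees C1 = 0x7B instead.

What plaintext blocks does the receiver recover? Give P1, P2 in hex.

CTR decryption: S_i = E(K, T_i) where T_i is the counter for block i; P_i = C_i ⊕ S_i.
Only C1 changed, to 0x7B. In CTR, a change in C_i flips the same bit in P_i only; the keystream is unaffected. Decrypting the received ciphertext:
P1: T = 0x31, S = E(K, T) = 0xDB; 0x7B ⊕ 0xDB = 0xA0.
P2: T = 0x32, S = E(K, T) = 0xDD; 0x58 ⊕ 0xDD = 0x85.
Blocks that differ from the original plaintext: P1.

P1 = 0xA0, P2 = 0x85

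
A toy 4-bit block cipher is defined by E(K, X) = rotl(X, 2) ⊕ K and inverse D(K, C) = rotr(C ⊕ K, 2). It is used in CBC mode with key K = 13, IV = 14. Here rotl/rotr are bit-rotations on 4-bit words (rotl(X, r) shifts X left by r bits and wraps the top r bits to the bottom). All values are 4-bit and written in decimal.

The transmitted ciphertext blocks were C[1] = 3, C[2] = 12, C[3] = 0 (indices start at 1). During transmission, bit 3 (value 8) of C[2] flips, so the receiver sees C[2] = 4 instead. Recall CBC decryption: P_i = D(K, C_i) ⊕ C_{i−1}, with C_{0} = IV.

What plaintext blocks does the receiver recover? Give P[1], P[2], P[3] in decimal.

Only C[2] changed, to 4. In CBC, a change in C_i garbles P_i and flips the same bit in P_{i+1}. Decrypting the received ciphertext:
P[1]: D(K, 3) = 11; 11 ⊕ 14 = 5.
P[2]: D(K, 4) = 6; 6 ⊕ 3 = 5.
P[3]: D(K, 0) = 7; 7 ⊕ 4 = 3.
Blocks that differ from the original plaintext: P[2], P[3].

P[1] = 5, P[2] = 5, P[3] = 3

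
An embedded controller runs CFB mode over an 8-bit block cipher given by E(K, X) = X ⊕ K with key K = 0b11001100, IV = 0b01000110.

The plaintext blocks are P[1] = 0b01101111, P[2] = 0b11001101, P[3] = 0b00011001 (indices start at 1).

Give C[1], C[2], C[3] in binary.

C[1] = 0b11100101, C[2] = 0b11100100, C[3] = 0b00110001

CFB encryption: C_i = P_i ⊕ E(K, C_{i−1}), with C_{0} = IV.
C[1]: E(K, 0b01000110) = 0b10001010; 0b01101111 ⊕ 0b10001010 = 0b11100101.
C[2]: E(K, 0b11100101) = 0b00101001; 0b11001101 ⊕ 0b00101001 = 0b11100100.
C[3]: E(K, 0b11100100) = 0b00101000; 0b00011001 ⊕ 0b00101000 = 0b00110001.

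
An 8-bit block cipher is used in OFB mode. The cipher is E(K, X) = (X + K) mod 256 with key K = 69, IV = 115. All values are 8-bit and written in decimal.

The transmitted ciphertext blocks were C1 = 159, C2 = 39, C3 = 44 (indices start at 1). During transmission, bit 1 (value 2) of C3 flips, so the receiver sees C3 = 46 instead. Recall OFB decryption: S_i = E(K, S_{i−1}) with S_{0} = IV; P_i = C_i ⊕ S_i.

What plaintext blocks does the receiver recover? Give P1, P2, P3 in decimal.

P1 = 39, P2 = 218, P3 = 108

Only C3 changed, to 46. In OFB, a change in C_i flips the same bit in P_i only; the keystream is unaffected. Decrypting the received ciphertext:
P1: S = E(K, 115) = 184; 159 ⊕ 184 = 39.
P2: S = E(K, 184) = 253; 39 ⊕ 253 = 218.
P3: S = E(K, 253) = 66; 46 ⊕ 66 = 108.
Blocks that differ from the original plaintext: P3.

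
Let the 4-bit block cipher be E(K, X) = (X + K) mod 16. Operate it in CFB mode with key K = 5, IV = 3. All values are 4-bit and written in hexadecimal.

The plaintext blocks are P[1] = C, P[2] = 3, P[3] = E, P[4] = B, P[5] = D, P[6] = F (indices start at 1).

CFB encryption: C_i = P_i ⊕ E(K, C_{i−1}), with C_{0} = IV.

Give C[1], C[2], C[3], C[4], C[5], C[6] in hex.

C[1]: E(K, 3) = 8; C ⊕ 8 = 4.
C[2]: E(K, 4) = 9; 3 ⊕ 9 = A.
C[3]: E(K, A) = F; E ⊕ F = 1.
C[4]: E(K, 1) = 6; B ⊕ 6 = D.
C[5]: E(K, D) = 2; D ⊕ 2 = F.
C[6]: E(K, F) = 4; F ⊕ 4 = B.

C[1] = 4, C[2] = A, C[3] = 1, C[4] = D, C[5] = F, C[6] = B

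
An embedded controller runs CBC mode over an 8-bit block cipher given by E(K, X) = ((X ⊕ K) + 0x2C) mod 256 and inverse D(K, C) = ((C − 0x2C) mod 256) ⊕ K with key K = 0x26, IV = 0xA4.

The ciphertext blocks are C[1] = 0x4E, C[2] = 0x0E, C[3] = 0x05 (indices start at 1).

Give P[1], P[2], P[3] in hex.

CBC decryption: P_i = D(K, C_i) ⊕ C_{i−1}, with C_{0} = IV.
P[1]: D(K, 0x4E) = 0x04; 0x04 ⊕ 0xA4 = 0xA0.
P[2]: D(K, 0x0E) = 0xC4; 0xC4 ⊕ 0x4E = 0x8A.
P[3]: D(K, 0x05) = 0xFF; 0xFF ⊕ 0x0E = 0xF1.

P[1] = 0xA0, P[2] = 0x8A, P[3] = 0xF1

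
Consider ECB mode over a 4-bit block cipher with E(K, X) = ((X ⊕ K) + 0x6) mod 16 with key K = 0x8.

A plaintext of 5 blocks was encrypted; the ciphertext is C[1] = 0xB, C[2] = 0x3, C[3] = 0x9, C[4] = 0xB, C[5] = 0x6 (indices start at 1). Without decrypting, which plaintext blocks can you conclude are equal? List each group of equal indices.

ECB encrypts each block independently with the same key, so equal ciphertext blocks imply equal plaintext blocks.
C[1] = C[4] = 0xB, so P[1] = P[4].

P[1] = P[4]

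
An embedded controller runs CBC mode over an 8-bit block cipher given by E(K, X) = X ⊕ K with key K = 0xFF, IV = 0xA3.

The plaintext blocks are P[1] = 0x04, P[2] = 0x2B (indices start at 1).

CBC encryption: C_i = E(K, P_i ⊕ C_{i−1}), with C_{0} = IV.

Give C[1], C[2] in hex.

C[1] = 0x58, C[2] = 0x8C

C[1]: P[1] ⊕ 0xA3 = 0xA7; E(K, 0xA7) = 0x58.
C[2]: P[2] ⊕ 0x58 = 0x73; E(K, 0x73) = 0x8C.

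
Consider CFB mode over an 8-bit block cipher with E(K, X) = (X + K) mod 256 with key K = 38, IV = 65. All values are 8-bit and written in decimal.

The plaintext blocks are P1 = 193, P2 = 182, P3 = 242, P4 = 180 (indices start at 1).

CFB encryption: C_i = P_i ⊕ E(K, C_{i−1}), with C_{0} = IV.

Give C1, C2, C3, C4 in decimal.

C1: E(K, 65) = 103; 193 ⊕ 103 = 166.
C2: E(K, 166) = 204; 182 ⊕ 204 = 122.
C3: E(K, 122) = 160; 242 ⊕ 160 = 82.
C4: E(K, 82) = 120; 180 ⊕ 120 = 204.

C1 = 166, C2 = 122, C3 = 82, C4 = 204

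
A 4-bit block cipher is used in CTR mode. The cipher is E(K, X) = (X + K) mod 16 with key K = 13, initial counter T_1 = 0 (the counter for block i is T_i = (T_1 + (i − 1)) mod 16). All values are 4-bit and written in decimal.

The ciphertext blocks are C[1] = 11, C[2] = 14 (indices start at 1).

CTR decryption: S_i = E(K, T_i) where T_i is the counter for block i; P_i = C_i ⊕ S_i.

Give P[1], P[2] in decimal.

P[1]: T = 0, S = E(K, T) = 13; 11 ⊕ 13 = 6.
P[2]: T = 1, S = E(K, T) = 14; 14 ⊕ 14 = 0.

P[1] = 6, P[2] = 0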